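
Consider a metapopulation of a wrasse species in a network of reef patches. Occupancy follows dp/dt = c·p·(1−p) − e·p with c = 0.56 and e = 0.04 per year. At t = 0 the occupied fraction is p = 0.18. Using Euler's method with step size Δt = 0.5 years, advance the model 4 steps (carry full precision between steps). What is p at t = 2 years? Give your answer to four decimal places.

Update rule: p ← p + [c·p·(1−p) − e·p]·Δt with Δt = 0.5.
  1  |  dp/dt·Δt = +0.037728  |  p_1 = 0.217728
  2  |  dp/dt·Δt = +0.043336  |  p_2 = 0.261064
  3  |  dp/dt·Δt = +0.048793  |  p_3 = 0.309857
  4  |  dp/dt·Δt = +0.053680  |  p_4 = 0.363537

0.3635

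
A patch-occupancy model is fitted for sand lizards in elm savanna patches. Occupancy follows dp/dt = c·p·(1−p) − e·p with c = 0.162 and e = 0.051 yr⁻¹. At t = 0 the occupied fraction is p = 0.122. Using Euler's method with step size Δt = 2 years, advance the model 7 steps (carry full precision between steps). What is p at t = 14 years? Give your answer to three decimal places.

0.336

Update rule: p ← p + [c·p·(1−p) − e·p]·Δt with Δt = 2.
p: 0.12200 → 0.14426  (Δp = +0.02226)
p: 0.14426 → 0.16954  (Δp = +0.02528)
p: 0.16954 → 0.19787  (Δp = +0.02833)
p: 0.19787 → 0.22911  (Δp = +0.03124)
p: 0.22911 → 0.26297  (Δp = +0.03386)
p: 0.26297 → 0.29894  (Δp = +0.03597)
p: 0.29894 → 0.33635  (Δp = +0.03741)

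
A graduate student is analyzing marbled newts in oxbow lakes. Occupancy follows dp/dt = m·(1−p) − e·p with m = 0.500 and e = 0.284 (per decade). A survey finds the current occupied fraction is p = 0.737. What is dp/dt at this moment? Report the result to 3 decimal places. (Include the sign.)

Colonization term: m·(1−p) = 0.500×0.2630 = 0.13150.
Extinction term: e·p = 0.20931.
dp/dt = 0.13150 − 0.20931 = -0.07781.

-0.078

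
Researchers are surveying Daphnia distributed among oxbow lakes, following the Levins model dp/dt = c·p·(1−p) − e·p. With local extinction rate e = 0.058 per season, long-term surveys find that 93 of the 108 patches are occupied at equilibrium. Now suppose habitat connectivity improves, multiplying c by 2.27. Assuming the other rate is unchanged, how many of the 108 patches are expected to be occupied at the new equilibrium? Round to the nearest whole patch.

Observed p* = 93/108 = 0.86111.
Balance c(1−p*) = e gives c = e/(1 − 0.86111) = 0.058/0.13889 = 0.41760.
New p* = 1 − e/c = 1 − 0.05800/0.94795 = 0.93882.
Expected occupied = 108 × 0.93882 = 101.39 ≈ 101.

101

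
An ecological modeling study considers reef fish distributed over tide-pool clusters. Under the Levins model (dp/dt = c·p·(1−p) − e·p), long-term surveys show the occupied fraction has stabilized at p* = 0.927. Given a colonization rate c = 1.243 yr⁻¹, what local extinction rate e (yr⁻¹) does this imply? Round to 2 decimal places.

0.09

At equilibrium c(1−p*) = e.
e = 1.243 × (1 − 0.927) = 1.243 × 0.0730 = 0.0907.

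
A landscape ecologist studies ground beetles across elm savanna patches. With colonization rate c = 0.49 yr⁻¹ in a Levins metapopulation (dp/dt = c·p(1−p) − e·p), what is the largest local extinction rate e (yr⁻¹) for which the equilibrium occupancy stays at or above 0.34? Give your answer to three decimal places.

1 − e/c ≥ 0.34 ⇒ e ≤ c(1 − 0.34) = 0.49 × 0.6600.
e_max = 0.3234.

0.323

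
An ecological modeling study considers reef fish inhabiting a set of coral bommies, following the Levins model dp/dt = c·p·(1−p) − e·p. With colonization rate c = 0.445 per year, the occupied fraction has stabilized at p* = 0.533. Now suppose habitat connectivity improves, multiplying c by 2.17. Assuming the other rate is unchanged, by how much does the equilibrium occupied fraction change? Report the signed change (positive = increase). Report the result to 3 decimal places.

0.252

Balance c(1−p*) = e gives e = 0.445×(1 − 0.53300) = 0.20781.
New p* = 1 − e/c = 1 − 0.20781/0.96565 = 0.78480.
Δp* = 0.78480 − 0.53300 = +0.25180.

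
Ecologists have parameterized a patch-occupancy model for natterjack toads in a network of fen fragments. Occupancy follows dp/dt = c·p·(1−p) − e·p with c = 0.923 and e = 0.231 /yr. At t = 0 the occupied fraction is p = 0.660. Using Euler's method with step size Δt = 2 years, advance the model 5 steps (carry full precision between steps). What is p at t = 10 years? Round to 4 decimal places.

Update rule: p ← p + [c·p·(1−p) − e·p]·Δt with Δt = 2.
p: 0.66000 → 0.76932  (Δp = +0.10932)
p: 0.76932 → 0.74150  (Δp = -0.02783)
p: 0.74150 → 0.75277  (Δp = +0.01127)
p: 0.75277 → 0.74855  (Δp = -0.00422)
p: 0.74855 → 0.75018  (Δp = +0.00163)

0.7502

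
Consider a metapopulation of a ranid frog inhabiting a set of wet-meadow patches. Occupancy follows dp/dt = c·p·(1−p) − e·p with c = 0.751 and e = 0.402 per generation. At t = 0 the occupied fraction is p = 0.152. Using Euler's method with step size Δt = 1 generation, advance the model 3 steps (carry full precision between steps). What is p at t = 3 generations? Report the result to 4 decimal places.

Update rule: p ← p + [c·p·(1−p) − e·p]·Δt with Δt = 1.
  1  |  dp/dt·Δt = +0.035697  |  p_1 = 0.187697
  2  |  dp/dt·Δt = +0.039048  |  p_2 = 0.226745
  3  |  dp/dt·Δt = +0.040523  |  p_3 = 0.267268

0.2673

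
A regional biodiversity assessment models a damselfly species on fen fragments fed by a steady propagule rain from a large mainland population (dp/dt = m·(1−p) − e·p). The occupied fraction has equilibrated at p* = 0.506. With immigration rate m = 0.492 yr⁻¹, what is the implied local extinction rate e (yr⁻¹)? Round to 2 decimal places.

At equilibrium m(1−p*) = e·p*, so e = m(1−p*)/p*.
e = 0.492 × 0.4940 / 0.506 = 0.4803.

0.48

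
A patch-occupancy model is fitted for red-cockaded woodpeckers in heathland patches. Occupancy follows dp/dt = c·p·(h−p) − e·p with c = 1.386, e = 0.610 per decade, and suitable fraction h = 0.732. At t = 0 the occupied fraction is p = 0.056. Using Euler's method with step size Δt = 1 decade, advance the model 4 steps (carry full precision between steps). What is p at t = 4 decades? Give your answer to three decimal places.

Update rule: p ← p + [c·p·(h−p) − e·p]·Δt with Δt = 1.
p: 0.05600 → 0.07431  (Δp = +0.01831)
p: 0.07431 → 0.09672  (Δp = +0.02241)
p: 0.09672 → 0.12288  (Δp = +0.02616)
p: 0.12288 → 0.15166  (Δp = +0.02878)

0.152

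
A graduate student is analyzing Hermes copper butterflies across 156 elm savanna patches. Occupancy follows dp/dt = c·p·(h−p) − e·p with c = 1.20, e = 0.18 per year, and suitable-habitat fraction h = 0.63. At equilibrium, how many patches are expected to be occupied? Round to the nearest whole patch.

p* = h − e/c = 0.63 − 0.1500 = 0.4800.
Expected occupied patches = N × p* = 156 × 0.4800 = 74.88 ≈ 75.

75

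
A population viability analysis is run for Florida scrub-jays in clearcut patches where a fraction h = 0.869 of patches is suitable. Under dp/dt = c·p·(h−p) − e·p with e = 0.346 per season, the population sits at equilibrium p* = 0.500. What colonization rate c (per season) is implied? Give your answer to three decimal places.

0.938

At equilibrium c(h−p*) = e, so c = e/(h−p*).
c = 0.346/(0.869 − 0.500) = 0.346/0.3690 = 0.9377.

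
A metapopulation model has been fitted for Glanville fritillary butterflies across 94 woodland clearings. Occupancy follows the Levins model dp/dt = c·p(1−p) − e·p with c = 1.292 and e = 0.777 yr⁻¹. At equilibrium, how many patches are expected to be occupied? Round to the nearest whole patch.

p* = 1 − e/c = 1 − 0.777/1.292 = 0.3986.
Expected occupied patches = N × p* = 94 × 0.3986 = 37.47 ≈ 37.

37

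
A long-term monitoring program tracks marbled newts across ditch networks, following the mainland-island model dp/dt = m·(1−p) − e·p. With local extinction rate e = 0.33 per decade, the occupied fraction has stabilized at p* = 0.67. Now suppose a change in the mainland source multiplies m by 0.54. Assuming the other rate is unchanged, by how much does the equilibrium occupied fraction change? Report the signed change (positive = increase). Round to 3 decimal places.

-0.147

Balance m(1−p*) = e·p* gives m = e·p*/(1−p*) = 0.33×0.67000/0.33000 = 0.67000.
New p* = m/(m+e) = 0.36180/(0.36180+0.33000) = 0.52298.
Δp* = 0.52298 − 0.67000 = -0.14702.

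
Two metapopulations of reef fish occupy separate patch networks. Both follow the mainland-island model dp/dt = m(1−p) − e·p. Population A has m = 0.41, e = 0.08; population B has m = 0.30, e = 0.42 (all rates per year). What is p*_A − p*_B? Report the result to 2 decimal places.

A: p*_A = m/(m+e) = 0.41/0.4900 = 0.8367.
B: p*_B = 0.30/0.7200 = 0.4167.
p*_A − p*_B = 0.8367 − 0.4167 = 0.4201.

0.42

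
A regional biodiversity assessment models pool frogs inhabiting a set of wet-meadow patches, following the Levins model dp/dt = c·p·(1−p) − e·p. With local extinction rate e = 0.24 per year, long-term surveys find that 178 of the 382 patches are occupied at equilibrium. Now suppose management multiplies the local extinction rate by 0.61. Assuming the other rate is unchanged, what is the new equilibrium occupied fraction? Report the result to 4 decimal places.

0.6742

Observed p* = 178/382 = 0.46597.
Balance c(1−p*) = e gives c = e/(1 − 0.46597) = 0.24/0.53403 = 0.44941.
New p* = 1 − e/c = 1 − 0.14640/0.44941 = 0.67424.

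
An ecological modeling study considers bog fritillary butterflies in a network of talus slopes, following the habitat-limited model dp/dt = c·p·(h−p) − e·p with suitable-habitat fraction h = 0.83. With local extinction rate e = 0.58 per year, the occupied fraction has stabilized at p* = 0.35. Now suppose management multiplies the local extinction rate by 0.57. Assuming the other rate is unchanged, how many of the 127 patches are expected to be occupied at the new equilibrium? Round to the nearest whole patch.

71

Balance c(h−p*) = e gives c = e/(0.83 − 0.35000) = 0.58/0.48000 = 1.20833.
New p* = 0.83 − e/c = 0.83 − 0.33060/1.20833 = 0.55640.
Expected occupied = 127 × 0.55640 = 70.66 ≈ 71.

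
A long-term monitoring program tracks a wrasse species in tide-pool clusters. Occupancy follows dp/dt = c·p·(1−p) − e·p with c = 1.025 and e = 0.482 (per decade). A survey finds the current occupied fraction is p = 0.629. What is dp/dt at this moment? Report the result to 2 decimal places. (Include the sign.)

Colonization term: c·p·(1−p) = 1.025×0.629×0.3710 = 0.23919.
Extinction term: e·p = 0.30318.
dp/dt = 0.23919 − 0.30318 = -0.06399.

-0.06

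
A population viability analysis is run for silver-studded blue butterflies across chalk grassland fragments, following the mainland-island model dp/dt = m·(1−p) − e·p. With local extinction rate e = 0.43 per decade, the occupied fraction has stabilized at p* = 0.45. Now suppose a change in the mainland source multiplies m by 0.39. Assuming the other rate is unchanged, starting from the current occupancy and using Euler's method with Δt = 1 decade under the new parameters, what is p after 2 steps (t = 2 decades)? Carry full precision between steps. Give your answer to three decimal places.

0.281

Balance m(1−p*) = e·p* gives m = e·p*/(1−p*) = 0.43×0.45000/0.55000 = 0.35182.
Starting from p₀ = 0.45000; update p ← p + (dp/dt)·Δt with the new parameters.
t = 1: p = 0.45000 + (-0.11803) = 0.33197
t = 2: p = 0.33197 + (-0.05108) = 0.28088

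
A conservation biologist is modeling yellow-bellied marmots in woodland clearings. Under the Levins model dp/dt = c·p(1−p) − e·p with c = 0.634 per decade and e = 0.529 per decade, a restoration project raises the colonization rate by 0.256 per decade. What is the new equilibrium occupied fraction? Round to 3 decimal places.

0.406

Before: p* = 1 − 0.529/0.634 = 0.1656.
After the change, c = 0.89, e = 0.529, so p* = 1 − 0.529/0.89 = 0.4056.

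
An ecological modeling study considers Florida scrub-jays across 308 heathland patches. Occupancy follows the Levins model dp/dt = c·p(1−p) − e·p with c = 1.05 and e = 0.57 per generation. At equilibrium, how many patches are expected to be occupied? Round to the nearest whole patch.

141

p* = 1 − e/c = 1 − 0.57/1.05 = 0.4571.
Expected occupied patches = N × p* = 308 × 0.4571 = 140.80 ≈ 141.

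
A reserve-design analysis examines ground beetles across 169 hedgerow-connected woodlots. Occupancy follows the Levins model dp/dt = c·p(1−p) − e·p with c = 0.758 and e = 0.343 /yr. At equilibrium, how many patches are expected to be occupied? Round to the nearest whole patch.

93

p* = 1 − e/c = 1 − 0.343/0.758 = 0.5475.
Expected occupied patches = N × p* = 169 × 0.5475 = 92.53 ≈ 93.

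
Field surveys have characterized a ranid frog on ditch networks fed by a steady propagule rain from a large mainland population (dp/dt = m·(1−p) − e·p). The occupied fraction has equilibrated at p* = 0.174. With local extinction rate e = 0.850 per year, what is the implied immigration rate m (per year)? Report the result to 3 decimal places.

At equilibrium m(1−p*) = e·p*, so m = e·p*/(1−p*).
m = 0.850 × 0.174 / 0.8260 = 0.1479/0.8260 = 0.1791.

0.179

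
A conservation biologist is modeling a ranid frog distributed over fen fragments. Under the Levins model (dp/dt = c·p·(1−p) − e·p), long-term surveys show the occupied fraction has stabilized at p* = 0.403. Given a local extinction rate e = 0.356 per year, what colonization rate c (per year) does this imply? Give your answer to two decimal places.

0.60

At equilibrium c(1−p*) = e, so c = e/(1−p*).
c = 0.356/(1 − 0.403) = 0.356/0.5970 = 0.5963.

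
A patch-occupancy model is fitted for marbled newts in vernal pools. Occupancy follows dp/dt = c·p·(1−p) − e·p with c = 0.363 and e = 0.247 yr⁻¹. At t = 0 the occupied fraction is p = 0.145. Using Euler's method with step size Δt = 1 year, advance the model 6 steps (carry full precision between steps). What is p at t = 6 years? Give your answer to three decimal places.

Update rule: p ← p + [c·p·(1−p) − e·p]·Δt with Δt = 1.
t = 1: p = 0.14500 + (+0.00919) = 0.15419
t = 2: p = 0.15419 + (+0.00926) = 0.16344
t = 3: p = 0.16344 + (+0.00926) = 0.17271
t = 4: p = 0.17271 + (+0.00921) = 0.18191
t = 5: p = 0.18191 + (+0.00909) = 0.19100
t = 6: p = 0.19100 + (+0.00891) = 0.19992

0.200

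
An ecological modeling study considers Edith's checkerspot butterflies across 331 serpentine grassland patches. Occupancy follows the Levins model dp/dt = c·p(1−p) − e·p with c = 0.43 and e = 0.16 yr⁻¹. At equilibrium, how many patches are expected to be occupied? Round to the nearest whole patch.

208

p* = 1 − e/c = 1 − 0.16/0.43 = 0.6279.
Expected occupied patches = N × p* = 331 × 0.6279 = 207.84 ≈ 208.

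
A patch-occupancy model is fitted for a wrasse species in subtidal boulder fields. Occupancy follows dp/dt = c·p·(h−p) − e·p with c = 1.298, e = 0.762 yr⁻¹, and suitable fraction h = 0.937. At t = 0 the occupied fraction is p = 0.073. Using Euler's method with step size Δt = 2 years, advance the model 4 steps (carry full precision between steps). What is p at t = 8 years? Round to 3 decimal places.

0.329

Update rule: p ← p + [c·p·(h−p) − e·p]·Δt with Δt = 2.
  1  |  dp/dt·Δt = +0.052483  |  p_1 = 0.125483
  2  |  dp/dt·Δt = +0.073119  |  p_2 = 0.198602
  3  |  dp/dt·Δt = +0.078027  |  p_3 = 0.276629
  4  |  dp/dt·Δt = +0.052649  |  p_4 = 0.329278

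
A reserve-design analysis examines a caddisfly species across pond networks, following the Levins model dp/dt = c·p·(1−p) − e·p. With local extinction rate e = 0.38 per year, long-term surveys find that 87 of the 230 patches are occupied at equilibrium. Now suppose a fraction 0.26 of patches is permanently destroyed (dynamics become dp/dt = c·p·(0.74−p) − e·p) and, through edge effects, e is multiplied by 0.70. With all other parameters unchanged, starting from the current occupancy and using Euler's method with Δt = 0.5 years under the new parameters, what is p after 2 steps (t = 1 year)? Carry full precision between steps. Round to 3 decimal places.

Observed p* = 87/230 = 0.37826.
Balance c(1−p*) = e gives c = e/(1 − 0.37826) = 0.38/0.62174 = 0.61119.
Starting from p₀ = 0.37826; update p ← p + (dp/dt)·Δt with the new parameters.
p: 0.37826 → 0.36977  (Δp = -0.00849)
p: 0.36977 → 0.36242  (Δp = -0.00734)

0.362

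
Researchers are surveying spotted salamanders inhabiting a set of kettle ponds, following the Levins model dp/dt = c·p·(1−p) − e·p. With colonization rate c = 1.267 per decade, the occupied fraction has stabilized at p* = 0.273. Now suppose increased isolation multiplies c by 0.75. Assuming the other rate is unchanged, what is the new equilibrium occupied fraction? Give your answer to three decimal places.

0.031

Balance c(1−p*) = e gives e = 1.267×(1 − 0.27300) = 0.92111.
New p* = 1 − e/c = 1 − 0.92111/0.95025 = 0.03067.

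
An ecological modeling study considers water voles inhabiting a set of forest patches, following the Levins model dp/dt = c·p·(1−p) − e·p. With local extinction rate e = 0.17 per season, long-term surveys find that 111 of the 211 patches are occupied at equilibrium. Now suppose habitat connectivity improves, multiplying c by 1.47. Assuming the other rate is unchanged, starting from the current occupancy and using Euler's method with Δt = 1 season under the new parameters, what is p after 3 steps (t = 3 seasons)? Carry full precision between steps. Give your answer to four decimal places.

Observed p* = 111/211 = 0.52607.
Balance c(1−p*) = e gives c = e/(1 − 0.52607) = 0.17/0.47393 = 0.35870.
Starting from p₀ = 0.52607; update p ← p + (dp/dt)·Δt with the new parameters.
  1  |  dp/dt·Δt = +0.042033  |  p_1 = 0.568099
  2  |  dp/dt·Δt = +0.032800  |  p_2 = 0.600899
  3  |  dp/dt·Δt = +0.024301  |  p_3 = 0.625200

0.6252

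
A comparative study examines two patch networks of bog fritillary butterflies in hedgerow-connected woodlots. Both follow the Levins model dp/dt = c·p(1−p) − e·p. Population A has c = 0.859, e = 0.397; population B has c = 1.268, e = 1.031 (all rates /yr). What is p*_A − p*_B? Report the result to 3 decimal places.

A: p*_A = 1 − 0.397/0.859 = 0.5378.
B: p*_B = 1 − 1.031/1.268 = 0.1869.
p*_A − p*_B = 0.5378 − 0.1869 = 0.3509.

0.351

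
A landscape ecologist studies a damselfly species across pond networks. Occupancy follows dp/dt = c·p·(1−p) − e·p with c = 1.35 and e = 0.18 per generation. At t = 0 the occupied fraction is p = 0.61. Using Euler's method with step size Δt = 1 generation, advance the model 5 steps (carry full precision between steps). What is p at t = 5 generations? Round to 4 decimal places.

0.8666

Update rule: p ← p + [c·p·(1−p) − e·p]·Δt with Δt = 1.
p: 0.61000 → 0.82137  (Δp = +0.21137)
p: 0.82137 → 0.87160  (Δp = +0.05023)
p: 0.87160 → 0.86580  (Δp = -0.00580)
p: 0.86580 → 0.86681  (Δp = +0.00102)
p: 0.86681 → 0.86664  (Δp = -0.00017)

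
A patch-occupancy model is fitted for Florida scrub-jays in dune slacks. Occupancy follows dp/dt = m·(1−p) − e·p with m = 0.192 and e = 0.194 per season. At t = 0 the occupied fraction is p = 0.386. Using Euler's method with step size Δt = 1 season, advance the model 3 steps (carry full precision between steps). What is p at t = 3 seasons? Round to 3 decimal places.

0.472

Update rule: p ← p + [m·(1−p) − e·p]·Δt with Δt = 1.
step 1: Δp = +0.04300, p = 0.42900
step 2: Δp = +0.02640, p = 0.45541
step 3: Δp = +0.01621, p = 0.47162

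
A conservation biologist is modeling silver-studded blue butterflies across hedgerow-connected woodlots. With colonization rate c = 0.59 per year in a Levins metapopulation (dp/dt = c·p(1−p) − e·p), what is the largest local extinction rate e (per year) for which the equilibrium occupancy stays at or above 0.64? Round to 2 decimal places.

0.21

1 − e/c ≥ 0.64 ⇒ e ≤ c(1 − 0.64) = 0.59 × 0.3600.
e_max = 0.2124.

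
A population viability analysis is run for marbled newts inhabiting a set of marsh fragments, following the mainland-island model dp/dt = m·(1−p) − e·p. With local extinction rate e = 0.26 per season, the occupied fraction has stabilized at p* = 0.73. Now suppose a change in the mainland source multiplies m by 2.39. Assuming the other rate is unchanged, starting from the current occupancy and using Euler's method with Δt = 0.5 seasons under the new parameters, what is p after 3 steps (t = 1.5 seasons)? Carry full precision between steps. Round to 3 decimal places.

0.866

Balance m(1−p*) = e·p* gives m = e·p*/(1−p*) = 0.26×0.73000/0.27000 = 0.70296.
Starting from p₀ = 0.73000; update p ← p + (dp/dt)·Δt with the new parameters.
  1  |  dp/dt·Δt = +0.131911  |  p_1 = 0.861911
  2  |  dp/dt·Δt = +0.003952  |  p_2 = 0.865863
  3  |  dp/dt·Δt = +0.000118  |  p_3 = 0.865981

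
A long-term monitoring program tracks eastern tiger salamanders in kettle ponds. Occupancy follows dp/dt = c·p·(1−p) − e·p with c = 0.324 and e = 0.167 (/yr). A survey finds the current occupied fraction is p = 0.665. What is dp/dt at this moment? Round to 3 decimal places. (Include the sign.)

-0.039

Colonization term: c·p·(1−p) = 0.324×0.665×0.3350 = 0.07218.
Extinction term: e·p = 0.11106.
dp/dt = 0.07218 − 0.11106 = -0.03888.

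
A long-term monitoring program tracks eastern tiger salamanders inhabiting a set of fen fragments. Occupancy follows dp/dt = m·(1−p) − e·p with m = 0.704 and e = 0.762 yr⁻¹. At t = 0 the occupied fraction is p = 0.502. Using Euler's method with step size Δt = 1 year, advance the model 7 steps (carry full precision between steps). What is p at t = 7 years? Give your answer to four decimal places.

Update rule: p ← p + [m·(1−p) − e·p]·Δt with Δt = 1.
t = 1: p = 0.50200 + (-0.03193) = 0.47007
t = 2: p = 0.47007 + (+0.01488) = 0.48495
t = 3: p = 0.48495 + (-0.00693) = 0.47801
t = 4: p = 0.47801 + (+0.00323) = 0.48125
t = 5: p = 0.48125 + (-0.00151) = 0.47974
t = 6: p = 0.47974 + (+0.00070) = 0.48044
t = 7: p = 0.48044 + (-0.00033) = 0.48011

0.4801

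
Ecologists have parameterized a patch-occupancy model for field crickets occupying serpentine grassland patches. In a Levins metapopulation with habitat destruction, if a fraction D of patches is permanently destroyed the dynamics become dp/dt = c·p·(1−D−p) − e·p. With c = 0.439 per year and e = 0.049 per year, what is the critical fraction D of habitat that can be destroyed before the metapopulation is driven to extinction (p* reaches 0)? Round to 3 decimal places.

0.888

The nontrivial equilibrium is p* = (1−D) − e/c; extinction occurs when this hits zero.
So D_crit = 1 − e/c = 1 − 0.049/0.439 = 1 − 0.1116 = 0.8884.
This equals the undisturbed p*, a classic result of Lande's extension.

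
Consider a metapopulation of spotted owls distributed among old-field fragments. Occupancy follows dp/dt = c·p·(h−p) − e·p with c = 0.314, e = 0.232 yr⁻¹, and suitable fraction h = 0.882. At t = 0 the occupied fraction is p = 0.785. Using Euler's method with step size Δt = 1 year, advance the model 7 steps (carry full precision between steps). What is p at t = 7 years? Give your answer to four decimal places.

0.3307

Update rule: p ← p + [c·p·(h−p) − e·p]·Δt with Δt = 1.
p: 0.78500 → 0.62679  (Δp = -0.15821)
p: 0.62679 → 0.53160  (Δp = -0.09519)
p: 0.53160 → 0.46676  (Δp = -0.06484)
p: 0.46676 → 0.41933  (Δp = -0.04743)
p: 0.41933 → 0.38297  (Δp = -0.03637)
p: 0.38297 → 0.35413  (Δp = -0.02884)
p: 0.35413 → 0.33067  (Δp = -0.02346)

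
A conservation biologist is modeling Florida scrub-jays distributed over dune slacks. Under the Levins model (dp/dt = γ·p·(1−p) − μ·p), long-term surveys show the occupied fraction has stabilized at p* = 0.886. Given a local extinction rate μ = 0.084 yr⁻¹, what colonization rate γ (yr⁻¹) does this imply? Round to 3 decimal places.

0.737

At equilibrium γ(1−p*) = μ, so γ = μ/(1−p*).
γ = 0.084/(1 − 0.886) = 0.084/0.1140 = 0.7368.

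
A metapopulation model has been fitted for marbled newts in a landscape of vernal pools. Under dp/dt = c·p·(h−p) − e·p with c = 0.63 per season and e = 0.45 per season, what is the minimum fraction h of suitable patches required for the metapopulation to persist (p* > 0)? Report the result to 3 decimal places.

0.714

p* = h − e/c is positive only when h > e/c.
h_min = e/c = 0.45/0.63 = 0.7143.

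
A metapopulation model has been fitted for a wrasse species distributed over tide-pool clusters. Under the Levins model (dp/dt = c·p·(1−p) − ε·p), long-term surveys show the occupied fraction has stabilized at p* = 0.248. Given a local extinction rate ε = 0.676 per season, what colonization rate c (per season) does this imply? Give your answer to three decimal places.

0.899

At equilibrium c(1−p*) = ε, so c = ε/(1−p*).
c = 0.676/(1 − 0.248) = 0.676/0.7520 = 0.8989.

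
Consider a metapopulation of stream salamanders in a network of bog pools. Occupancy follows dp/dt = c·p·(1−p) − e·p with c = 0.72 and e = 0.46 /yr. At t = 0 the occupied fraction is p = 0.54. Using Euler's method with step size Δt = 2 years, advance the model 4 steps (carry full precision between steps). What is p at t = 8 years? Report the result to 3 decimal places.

Update rule: p ← p + [c·p·(1−p) − e·p]·Δt with Δt = 2.
  1  |  dp/dt·Δt = -0.139104  |  p_1 = 0.400896
  2  |  dp/dt·Δt = -0.022967  |  p_2 = 0.377929
  3  |  dp/dt·Δt = -0.009152  |  p_3 = 0.368776
  4  |  dp/dt·Δt = -0.004070  |  p_4 = 0.364706

0.365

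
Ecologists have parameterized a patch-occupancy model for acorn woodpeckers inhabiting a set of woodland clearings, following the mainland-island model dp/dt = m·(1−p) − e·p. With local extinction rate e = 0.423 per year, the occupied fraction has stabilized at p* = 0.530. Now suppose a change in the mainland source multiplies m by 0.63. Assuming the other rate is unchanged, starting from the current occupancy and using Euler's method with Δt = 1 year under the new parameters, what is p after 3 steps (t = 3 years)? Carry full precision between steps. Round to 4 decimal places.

0.4178

Balance m(1−p*) = e·p* gives m = e·p*/(1−p*) = 0.423×0.53000/0.47000 = 0.47700.
Starting from p₀ = 0.53000; update p ← p + (dp/dt)·Δt with the new parameters.
p: 0.53000 → 0.44705  (Δp = -0.08295)
p: 0.44705 → 0.42411  (Δp = -0.02293)
p: 0.42411 → 0.41777  (Δp = -0.00634)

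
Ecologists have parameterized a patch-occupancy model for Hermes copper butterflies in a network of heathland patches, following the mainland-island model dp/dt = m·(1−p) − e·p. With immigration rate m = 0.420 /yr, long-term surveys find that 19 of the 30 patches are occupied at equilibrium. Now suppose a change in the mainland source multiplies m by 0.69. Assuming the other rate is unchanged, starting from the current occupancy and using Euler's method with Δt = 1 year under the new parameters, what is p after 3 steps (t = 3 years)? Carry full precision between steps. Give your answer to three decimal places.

0.553

Observed p* = 19/30 = 0.63333.
Balance m(1−p*) = e·p* gives e = m(1−p*)/p* = 0.420×0.36667/0.63333 = 0.24316.
Starting from p₀ = 0.63333; update p ← p + (dp/dt)·Δt with the new parameters.
p: 0.63333 → 0.58559  (Δp = -0.04774)
p: 0.58559 → 0.56330  (Δp = -0.02230)
p: 0.56330 → 0.55288  (Δp = -0.01041)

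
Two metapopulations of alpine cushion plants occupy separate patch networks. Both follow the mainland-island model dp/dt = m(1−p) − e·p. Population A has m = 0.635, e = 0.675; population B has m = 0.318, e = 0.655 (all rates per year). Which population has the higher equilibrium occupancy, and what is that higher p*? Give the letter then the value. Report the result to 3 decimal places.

A, 0.485

A: p*_A = m/(m+e) = 0.635/1.3100 = 0.4847.
B: p*_B = 0.318/0.9730 = 0.3268.
A is higher at 0.4847.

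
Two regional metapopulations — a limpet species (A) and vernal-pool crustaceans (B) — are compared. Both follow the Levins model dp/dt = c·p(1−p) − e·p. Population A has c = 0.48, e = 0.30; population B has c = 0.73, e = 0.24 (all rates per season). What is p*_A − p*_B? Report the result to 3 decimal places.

-0.296

A: p*_A = 1 − 0.30/0.48 = 0.3750.
B: p*_B = 1 − 0.24/0.73 = 0.6712.
p*_A − p*_B = 0.3750 − 0.6712 = -0.2962.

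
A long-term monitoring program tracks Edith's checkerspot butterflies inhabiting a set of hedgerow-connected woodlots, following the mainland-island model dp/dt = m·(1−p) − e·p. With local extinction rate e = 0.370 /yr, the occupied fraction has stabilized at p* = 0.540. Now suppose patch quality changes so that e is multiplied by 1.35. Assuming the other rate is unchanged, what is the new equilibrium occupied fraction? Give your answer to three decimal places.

Balance m(1−p*) = e·p* gives m = e·p*/(1−p*) = 0.370×0.54000/0.46000 = 0.43435.
New p* = m/(m+e) = 0.43435/(0.43435+0.49950) = 0.46512.

0.465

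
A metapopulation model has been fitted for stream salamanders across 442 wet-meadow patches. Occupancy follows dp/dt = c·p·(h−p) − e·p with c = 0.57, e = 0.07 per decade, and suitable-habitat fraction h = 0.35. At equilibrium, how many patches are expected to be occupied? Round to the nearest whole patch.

p* = h − e/c = 0.35 − 0.1228 = 0.2272.
Expected occupied patches = N × p* = 442 × 0.2272 = 100.42 ≈ 100.

100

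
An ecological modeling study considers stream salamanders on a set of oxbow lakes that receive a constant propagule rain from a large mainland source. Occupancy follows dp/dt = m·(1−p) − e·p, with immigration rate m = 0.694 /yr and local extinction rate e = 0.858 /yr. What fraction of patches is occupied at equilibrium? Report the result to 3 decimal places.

0.447

Setting dp/dt = 0: m − m·p* = e·p*, so m = (m+e)·p*.
p* = m/(m+e) = 0.694/(0.694+0.858) = 0.694/1.5520 = 0.4472.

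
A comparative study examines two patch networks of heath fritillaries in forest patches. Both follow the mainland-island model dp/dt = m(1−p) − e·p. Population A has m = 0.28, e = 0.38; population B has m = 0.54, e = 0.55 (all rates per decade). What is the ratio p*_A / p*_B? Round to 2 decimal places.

0.86

A: p*_A = m/(m+e) = 0.28/0.6600 = 0.4242.
B: p*_B = 0.54/1.0900 = 0.4954.
p*_A / p*_B = 0.4242/0.4954 = 0.8563.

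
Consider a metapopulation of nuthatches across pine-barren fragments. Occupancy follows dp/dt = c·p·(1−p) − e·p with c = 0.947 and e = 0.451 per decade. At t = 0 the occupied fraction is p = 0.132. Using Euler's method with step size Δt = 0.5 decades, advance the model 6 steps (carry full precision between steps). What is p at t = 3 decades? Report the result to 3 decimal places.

0.309

Update rule: p ← p + [c·p·(1−p) − e·p]·Δt with Δt = 0.5.
p: 0.13200 → 0.15649  (Δp = +0.02449)
p: 0.15649 → 0.18370  (Δp = +0.02721)
p: 0.18370 → 0.21328  (Δp = +0.02958)
p: 0.21328 → 0.24463  (Δp = +0.03135)
p: 0.24463 → 0.27697  (Δp = +0.03233)
p: 0.27697 → 0.30933  (Δp = +0.03237)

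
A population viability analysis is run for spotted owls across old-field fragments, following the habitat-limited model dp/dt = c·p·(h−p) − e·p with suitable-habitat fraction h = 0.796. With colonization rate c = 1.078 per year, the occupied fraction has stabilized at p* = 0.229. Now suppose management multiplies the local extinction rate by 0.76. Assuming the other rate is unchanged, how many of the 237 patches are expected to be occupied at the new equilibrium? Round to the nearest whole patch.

Balance c(h−p*) = e gives e = 1.078×(0.796 − 0.22900) = 0.61123.
New p* = 0.796 − e/c = 0.796 − 0.46453/1.07800 = 0.36508.
Expected occupied = 237 × 0.36508 = 86.52 ≈ 87.

87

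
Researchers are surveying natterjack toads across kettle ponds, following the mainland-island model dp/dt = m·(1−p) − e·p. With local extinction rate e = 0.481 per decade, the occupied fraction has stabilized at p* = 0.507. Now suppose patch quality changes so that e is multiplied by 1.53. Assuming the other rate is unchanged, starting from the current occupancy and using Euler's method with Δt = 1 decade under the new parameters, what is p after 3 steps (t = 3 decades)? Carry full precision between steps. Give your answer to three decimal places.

0.401

Balance m(1−p*) = e·p* gives m = e·p*/(1−p*) = 0.481×0.50700/0.49300 = 0.49466.
Starting from p₀ = 0.50700; update p ← p + (dp/dt)·Δt with the new parameters.
t = 1: p = 0.50700 + (-0.12925) = 0.37775
t = 2: p = 0.37775 + (+0.02980) = 0.40755
t = 3: p = 0.40755 + (-0.00687) = 0.40068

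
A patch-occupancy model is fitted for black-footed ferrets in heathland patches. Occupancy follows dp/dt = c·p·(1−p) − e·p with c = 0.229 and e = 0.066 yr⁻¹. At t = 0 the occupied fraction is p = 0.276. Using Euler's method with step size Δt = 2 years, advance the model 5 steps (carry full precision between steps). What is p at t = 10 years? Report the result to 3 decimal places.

Update rule: p ← p + [c·p·(1−p) − e·p]·Δt with Δt = 2.
t = 2: p = 0.27600 + (+0.05509) = 0.33109
t = 4: p = 0.33109 + (+0.05773) = 0.38882
t = 6: p = 0.38882 + (+0.05751) = 0.44633
t = 8: p = 0.44633 + (+0.05427) = 0.50060
t = 10: p = 0.50060 + (+0.04842) = 0.54902

0.549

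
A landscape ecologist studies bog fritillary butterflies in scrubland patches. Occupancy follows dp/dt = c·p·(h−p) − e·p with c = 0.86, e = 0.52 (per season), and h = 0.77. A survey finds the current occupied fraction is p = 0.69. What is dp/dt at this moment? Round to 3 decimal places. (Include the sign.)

Colonization term: c·p·(h−p) = 0.86×0.69×0.0800 = 0.04747.
Extinction term: e·p = 0.35880.
dp/dt = 0.04747 − 0.35880 = -0.31133.

-0.311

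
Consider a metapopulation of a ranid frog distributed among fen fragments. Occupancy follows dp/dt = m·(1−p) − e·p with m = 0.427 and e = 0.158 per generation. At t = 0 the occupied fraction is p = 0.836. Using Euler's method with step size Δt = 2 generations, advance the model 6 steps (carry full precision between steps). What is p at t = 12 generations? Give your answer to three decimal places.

0.730

Update rule: p ← p + [m·(1−p) − e·p]·Δt with Δt = 2.
  1  |  dp/dt·Δt = -0.124120  |  p_1 = 0.711880
  2  |  dp/dt·Δt = +0.021100  |  p_2 = 0.732980
  3  |  dp/dt·Δt = -0.003587  |  p_3 = 0.729393
  4  |  dp/dt·Δt = +0.000610  |  p_4 = 0.730003
  5  |  dp/dt·Δt = -0.000104  |  p_5 = 0.729899
  6  |  dp/dt·Δt = +0.000018  |  p_6 = 0.729917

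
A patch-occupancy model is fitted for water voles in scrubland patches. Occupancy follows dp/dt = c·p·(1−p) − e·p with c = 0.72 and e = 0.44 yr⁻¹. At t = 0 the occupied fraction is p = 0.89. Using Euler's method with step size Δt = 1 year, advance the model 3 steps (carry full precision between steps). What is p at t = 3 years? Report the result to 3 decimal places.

Update rule: p ← p + [c·p·(1−p) − e·p]·Δt with Δt = 1.
  1  |  dp/dt·Δt = -0.321112  |  p_1 = 0.568888
  2  |  dp/dt·Δt = -0.073728  |  p_2 = 0.495160
  3  |  dp/dt·Δt = -0.037887  |  p_3 = 0.457273

0.457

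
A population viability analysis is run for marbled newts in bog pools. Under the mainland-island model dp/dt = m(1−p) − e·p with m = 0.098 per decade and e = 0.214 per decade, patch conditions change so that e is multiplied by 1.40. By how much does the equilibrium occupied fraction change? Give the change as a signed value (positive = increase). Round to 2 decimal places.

Before: p* = 0.098/(0.098+0.214) = 0.3141.
After: m = 0.098, e = 0.2996; p* = 0.098/0.3976 = 0.2465.
Δp* = 0.2465 − 0.3141 = -0.0676.

-0.07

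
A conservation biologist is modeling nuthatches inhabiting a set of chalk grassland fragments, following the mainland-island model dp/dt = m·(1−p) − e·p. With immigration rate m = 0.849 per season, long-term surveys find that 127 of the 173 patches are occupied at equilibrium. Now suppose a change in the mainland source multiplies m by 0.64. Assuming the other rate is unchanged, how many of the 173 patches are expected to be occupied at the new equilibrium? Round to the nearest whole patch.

110

Observed p* = 127/173 = 0.73410.
Balance m(1−p*) = e·p* gives e = m(1−p*)/p* = 0.849×0.26590/0.73410 = 0.30752.
New p* = m/(m+e) = 0.54336/(0.54336+0.30752) = 0.63859.
Expected occupied = 173 × 0.63859 = 110.48 ≈ 110.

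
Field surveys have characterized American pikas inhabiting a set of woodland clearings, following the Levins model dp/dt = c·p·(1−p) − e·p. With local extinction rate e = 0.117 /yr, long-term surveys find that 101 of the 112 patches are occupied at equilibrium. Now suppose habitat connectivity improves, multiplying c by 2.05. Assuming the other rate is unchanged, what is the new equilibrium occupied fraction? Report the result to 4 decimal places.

Observed p* = 101/112 = 0.90179.
Balance c(1−p*) = e gives c = e/(1 − 0.90179) = 0.117/0.09821 = 1.19132.
New p* = 1 − e/c = 1 − 0.11700/2.44221 = 0.95209.

0.9521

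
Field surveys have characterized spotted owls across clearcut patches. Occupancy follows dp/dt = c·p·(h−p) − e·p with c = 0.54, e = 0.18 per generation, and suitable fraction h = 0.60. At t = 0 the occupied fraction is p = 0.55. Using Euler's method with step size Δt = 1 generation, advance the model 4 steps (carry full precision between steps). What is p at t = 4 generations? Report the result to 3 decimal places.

0.358

Update rule: p ← p + [c·p·(h−p) − e·p]·Δt with Δt = 1.
  1  |  dp/dt·Δt = -0.084150  |  p_1 = 0.465850
  2  |  dp/dt·Δt = -0.050106  |  p_2 = 0.415744
  3  |  dp/dt·Δt = -0.033468  |  p_3 = 0.382276
  4  |  dp/dt·Δt = -0.023865  |  p_4 = 0.358411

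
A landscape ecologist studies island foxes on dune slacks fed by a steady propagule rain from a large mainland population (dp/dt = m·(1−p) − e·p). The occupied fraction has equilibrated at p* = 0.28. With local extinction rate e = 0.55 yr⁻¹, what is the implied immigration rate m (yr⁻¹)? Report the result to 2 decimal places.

At equilibrium m(1−p*) = e·p*, so m = e·p*/(1−p*).
m = 0.55 × 0.28 / 0.7200 = 0.1540/0.7200 = 0.2139.

0.21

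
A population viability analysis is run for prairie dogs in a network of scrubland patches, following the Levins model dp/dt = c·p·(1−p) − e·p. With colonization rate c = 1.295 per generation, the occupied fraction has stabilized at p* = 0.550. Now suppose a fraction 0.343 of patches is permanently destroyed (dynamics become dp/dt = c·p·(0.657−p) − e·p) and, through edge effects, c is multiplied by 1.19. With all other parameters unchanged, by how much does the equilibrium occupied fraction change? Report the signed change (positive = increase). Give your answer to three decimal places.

Balance c(1−p*) = e gives e = 1.295×(1 − 0.55000) = 0.58275.
New p* = 0.657 − e/c = 0.657 − 0.58275/1.54105 = 0.27885.
Δp* = 0.27885 − 0.55000 = -0.27115.

-0.271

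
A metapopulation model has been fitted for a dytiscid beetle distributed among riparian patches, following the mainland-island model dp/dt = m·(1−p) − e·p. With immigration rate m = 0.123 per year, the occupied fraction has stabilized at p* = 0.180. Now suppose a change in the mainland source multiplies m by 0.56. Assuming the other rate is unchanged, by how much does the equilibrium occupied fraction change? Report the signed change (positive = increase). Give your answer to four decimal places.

-0.0705

Balance m(1−p*) = e·p* gives e = m(1−p*)/p* = 0.123×0.82000/0.18000 = 0.56033.
New p* = m/(m+e) = 0.06888/(0.06888+0.56033) = 0.10947.
Δp* = 0.10947 − 0.18000 = -0.07053.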